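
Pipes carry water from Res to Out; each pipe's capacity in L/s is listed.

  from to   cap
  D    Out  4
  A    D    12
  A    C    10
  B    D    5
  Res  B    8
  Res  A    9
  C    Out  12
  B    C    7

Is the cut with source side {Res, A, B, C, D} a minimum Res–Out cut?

Yes — it is a minimum cut (capacity 16).

Given cut capacity: 12 + 4 = 16.
Augment Res→A→C→Out: bottleneck 9, flow now 9.
Augment Res→B→C→Out: bottleneck 3, flow now 12.
Augment Res→B→D→Out: bottleneck 4, flow now 16.
No augmenting path remains; maximum flow = 16.
Cut capacity 16 equals the max flow, so it is a minimum cut.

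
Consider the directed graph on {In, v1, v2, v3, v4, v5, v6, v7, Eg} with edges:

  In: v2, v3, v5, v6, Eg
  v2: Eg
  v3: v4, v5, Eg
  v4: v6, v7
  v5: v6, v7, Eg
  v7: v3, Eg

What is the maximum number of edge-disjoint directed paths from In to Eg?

Assign every edge capacity 1; by Menger, the answer equals the max flow.
Path In→Eg (+1); total 1.
Path In→v2→Eg (+1); total 2.
Path In→v3→Eg (+1); total 3.
Path In→v5→Eg (+1); total 4.
No residual In→Eg path; max flow = 4.
Certifying cut of size 4: {In→Eg, In→v2, In→v3, In→v5}.

4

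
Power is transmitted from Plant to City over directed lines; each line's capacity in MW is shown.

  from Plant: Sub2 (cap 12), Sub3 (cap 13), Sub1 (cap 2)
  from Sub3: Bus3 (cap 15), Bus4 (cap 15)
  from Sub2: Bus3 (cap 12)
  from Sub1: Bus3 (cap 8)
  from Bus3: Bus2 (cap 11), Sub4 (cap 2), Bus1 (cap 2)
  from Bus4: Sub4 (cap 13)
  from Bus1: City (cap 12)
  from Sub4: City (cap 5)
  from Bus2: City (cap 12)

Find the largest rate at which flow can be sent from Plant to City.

Augment Plant→Sub3→Bus3→Bus1→City: bottleneck 2, flow now 2.
Augment Plant→Sub3→Bus3→Sub4→City: bottleneck 2, flow now 4.
Augment Plant→Sub3→Bus3→Bus2→City: bottleneck 9, flow now 13.
Augment Plant→Sub2→Bus3→Bus2→City: bottleneck 2, flow now 15.
Augment Plant→Sub2→Bus3→Sub3→Bus4→Sub4→City: bottleneck 3, flow now 18. (uses reverse residual edge)
No augmenting path remains; maximum flow = 18.
In the residual graph, reachable from Plant: {Plant, Sub3, Sub2, Sub1, Bus3, Bus4, Sub4}.
Min-cut edges: Bus3→Bus1 (2), Bus3→Bus2 (11), Sub4→City (5); capacity 2 + 11 + 5 = 18.
This cut is saturated, so no flow can exceed 18.

18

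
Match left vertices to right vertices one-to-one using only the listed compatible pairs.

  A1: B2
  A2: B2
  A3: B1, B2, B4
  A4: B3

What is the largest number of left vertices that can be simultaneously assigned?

3

Unit-capacity flow: source→left, listed edges, right→sink; max matching = max flow.
Augmenting path A1→B2 (+1); matched 1.
Augmenting path A3→B1 (+1); matched 2.
Augmenting path A4→B3 (+1); matched 3.
No augmenting path remains; maximum matching = 3.
König certificate: {A3, A4, B2} is a vertex cover of size 3 (every listed pair touches it), so no matching can be larger.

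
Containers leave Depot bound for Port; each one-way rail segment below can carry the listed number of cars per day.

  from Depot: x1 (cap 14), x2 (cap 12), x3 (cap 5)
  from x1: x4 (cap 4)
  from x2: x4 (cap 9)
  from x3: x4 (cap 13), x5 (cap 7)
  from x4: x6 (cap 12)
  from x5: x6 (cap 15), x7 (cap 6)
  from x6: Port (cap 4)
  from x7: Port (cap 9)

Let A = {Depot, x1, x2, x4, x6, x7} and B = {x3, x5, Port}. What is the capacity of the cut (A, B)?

Edges leaving {Depot, x1, x2, x4, x6, x7}: Depot→x3 (5), x6→Port (4), x7→Port (9).
Cut capacity = 5 + 4 + 9 = 18.

18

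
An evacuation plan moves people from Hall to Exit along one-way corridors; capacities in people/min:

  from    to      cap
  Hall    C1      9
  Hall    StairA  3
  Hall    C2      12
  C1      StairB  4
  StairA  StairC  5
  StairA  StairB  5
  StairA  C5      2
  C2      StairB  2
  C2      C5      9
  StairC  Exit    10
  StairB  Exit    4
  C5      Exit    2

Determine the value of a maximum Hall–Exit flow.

Augment Hall→C1→StairB→Exit: bottleneck 4, flow now 4.
Augment Hall→StairA→StairC→Exit: bottleneck 3, flow now 7.
Augment Hall→C2→C5→Exit: bottleneck 2, flow now 9.
No augmenting path remains; maximum flow = 9.
In the residual graph, reachable from Hall: {Hall, C1, C2, StairB, C5}.
Min-cut edges: Hall→StairA (3), StairB→Exit (4), C5→Exit (2); capacity 3 + 4 + 2 = 9.
This cut is saturated, so no flow can exceed 9.

9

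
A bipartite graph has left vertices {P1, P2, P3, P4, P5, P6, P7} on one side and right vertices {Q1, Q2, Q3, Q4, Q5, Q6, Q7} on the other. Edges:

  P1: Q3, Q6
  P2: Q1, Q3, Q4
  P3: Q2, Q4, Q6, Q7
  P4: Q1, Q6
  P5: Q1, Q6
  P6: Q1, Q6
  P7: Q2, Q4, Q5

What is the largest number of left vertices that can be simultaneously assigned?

6

Unit-capacity flow: source→left, listed edges, right→sink; max matching = max flow.
Augmenting path P1→Q3 (+1); matched 1.
Augmenting path P2→Q1 (+1); matched 2.
Augmenting path P3→Q2 (+1); matched 3.
Augmenting path P4→Q6 (+1); matched 4.
Augmenting path P7→Q4 (+1); matched 5.
Augmenting path P5→Q1→P2→Q4→P7→Q5 (+1); matched 6.
No augmenting path remains; maximum matching = 6.
König certificate: {P1, P2, P3, P7, Q1, Q6} is a vertex cover of size 6 (every listed pair touches it), so no matching can be larger.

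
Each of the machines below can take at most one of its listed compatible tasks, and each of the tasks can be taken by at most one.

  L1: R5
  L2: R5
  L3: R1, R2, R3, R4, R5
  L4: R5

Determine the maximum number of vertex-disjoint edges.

Unit-capacity flow: source→left, listed edges, right→sink; max matching = max flow.
Augmenting path L1→R5 (+1); matched 1.
Augmenting path L3→R1 (+1); matched 2.
No augmenting path remains; maximum matching = 2.
König certificate: {L3, R5} is a vertex cover of size 2 (every listed pair touches it), so no matching can be larger.

2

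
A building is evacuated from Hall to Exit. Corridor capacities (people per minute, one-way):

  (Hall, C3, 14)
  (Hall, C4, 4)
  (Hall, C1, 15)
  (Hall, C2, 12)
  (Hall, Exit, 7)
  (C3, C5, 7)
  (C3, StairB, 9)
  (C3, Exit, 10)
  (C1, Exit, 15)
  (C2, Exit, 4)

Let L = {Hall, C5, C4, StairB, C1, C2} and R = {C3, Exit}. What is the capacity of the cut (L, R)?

Edges leaving {Hall, C5, C4, StairB, C1, C2}: Hall→C3 (14), Hall→Exit (7), C1→Exit (15), C2→Exit (4).
Cut capacity = 14 + 7 + 15 + 4 = 40.

40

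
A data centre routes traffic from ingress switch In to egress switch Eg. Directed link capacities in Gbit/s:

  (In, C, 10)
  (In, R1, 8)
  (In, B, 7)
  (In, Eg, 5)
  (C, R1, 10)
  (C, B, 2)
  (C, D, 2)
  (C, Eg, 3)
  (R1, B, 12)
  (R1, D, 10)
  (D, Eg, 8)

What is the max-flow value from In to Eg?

Augment In→Eg: bottleneck 5, flow now 5.
Augment In→C→Eg: bottleneck 3, flow now 8.
Augment In→C→D→Eg: bottleneck 2, flow now 10.
Augment In→R1→D→Eg: bottleneck 6, flow now 16.
No augmenting path remains; maximum flow = 16.
In the residual graph, reachable from In: {In, C, R1, B, D}.
Min-cut edges: In→Eg (5), C→Eg (3), D→Eg (8); capacity 5 + 3 + 8 = 16.
This cut is saturated, so no flow can exceed 16.

16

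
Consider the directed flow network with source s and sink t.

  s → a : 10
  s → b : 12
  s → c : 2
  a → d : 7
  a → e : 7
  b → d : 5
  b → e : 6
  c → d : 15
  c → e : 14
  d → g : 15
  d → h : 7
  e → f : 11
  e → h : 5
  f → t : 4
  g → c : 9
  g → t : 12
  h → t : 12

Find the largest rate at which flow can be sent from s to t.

Augment s→a→d→g→t: bottleneck 7, flow now 7.
Augment s→a→e→f→t: bottleneck 3, flow now 10.
Augment s→b→d→g→t: bottleneck 5, flow now 15.
Augment s→b→e→f→t: bottleneck 1, flow now 16.
Augment s→b→e→h→t: bottleneck 5, flow now 21.
Augment s→c→d→h→t: bottleneck 2, flow now 23.
No augmenting path remains; maximum flow = 23.
In the residual graph, reachable from s: {s, b}.
Min-cut edges: s→a (10), s→c (2), b→d (5), b→e (6); capacity 10 + 2 + 5 + 6 = 23.
This cut is saturated, so no flow can exceed 23.

23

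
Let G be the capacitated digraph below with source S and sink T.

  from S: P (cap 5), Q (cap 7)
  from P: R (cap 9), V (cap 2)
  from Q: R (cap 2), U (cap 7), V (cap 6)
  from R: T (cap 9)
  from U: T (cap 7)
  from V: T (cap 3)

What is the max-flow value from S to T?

Augment S→P→R→T: bottleneck 5, flow now 5.
Augment S→Q→R→T: bottleneck 2, flow now 7.
Augment S→Q→U→T: bottleneck 5, flow now 12.
No augmenting path remains; maximum flow = 12.
In the residual graph, reachable from S: {S}.
Min-cut edges: S→P (5), S→Q (7); capacity 5 + 7 = 12.
This cut is saturated, so no flow can exceed 12.

12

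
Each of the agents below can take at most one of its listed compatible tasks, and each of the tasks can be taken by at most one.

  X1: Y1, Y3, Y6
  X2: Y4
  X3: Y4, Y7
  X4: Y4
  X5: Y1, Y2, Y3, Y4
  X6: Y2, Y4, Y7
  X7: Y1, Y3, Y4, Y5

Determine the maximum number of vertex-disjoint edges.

6

Unit-capacity flow: source→left, listed edges, right→sink; max matching = max flow.
Augmenting path X1→Y1 (+1); matched 1.
Augmenting path X2→Y4 (+1); matched 2.
Augmenting path X3→Y7 (+1); matched 3.
Augmenting path X5→Y2 (+1); matched 4.
Augmenting path X7→Y3 (+1); matched 5.
Augmenting path X6→Y2→X5→Y1→X1→Y6 (+1); matched 6.
No augmenting path remains; maximum matching = 6.
König certificate: {X1, X3, X5, X6, X7, Y4} is a vertex cover of size 6 (every listed pair touches it), so no matching can be larger.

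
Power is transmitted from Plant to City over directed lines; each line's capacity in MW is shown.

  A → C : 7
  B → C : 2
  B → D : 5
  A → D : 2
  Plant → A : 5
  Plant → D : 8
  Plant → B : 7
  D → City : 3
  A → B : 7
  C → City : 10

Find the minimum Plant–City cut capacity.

10

Augment Plant→D→City: bottleneck 3, flow now 3.
Augment Plant→A→C→City: bottleneck 5, flow now 8.
Augment Plant→B→C→City: bottleneck 2, flow now 10.
No augmenting path remains; maximum flow = 10.
By max-flow min-cut, the minimum cut capacity equals the max flow.
In the residual graph, reachable from Plant: {Plant, B, D}.
Min-cut edges: Plant→A (5), B→C (2), D→City (3); capacity 5 + 2 + 3 = 10.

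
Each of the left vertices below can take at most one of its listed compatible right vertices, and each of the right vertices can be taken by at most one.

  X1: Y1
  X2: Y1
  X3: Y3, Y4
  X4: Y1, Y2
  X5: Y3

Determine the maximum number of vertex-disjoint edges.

Unit-capacity flow: source→left, listed edges, right→sink; max matching = max flow.
Augmenting path X1→Y1 (+1); matched 1.
Augmenting path X3→Y3 (+1); matched 2.
Augmenting path X4→Y2 (+1); matched 3.
Augmenting path X5→Y3→X3→Y4 (+1); matched 4.
No augmenting path remains; maximum matching = 4.
König certificate: {X3, X4, X5, Y1} is a vertex cover of size 4 (every listed pair touches it), so no matching can be larger.

4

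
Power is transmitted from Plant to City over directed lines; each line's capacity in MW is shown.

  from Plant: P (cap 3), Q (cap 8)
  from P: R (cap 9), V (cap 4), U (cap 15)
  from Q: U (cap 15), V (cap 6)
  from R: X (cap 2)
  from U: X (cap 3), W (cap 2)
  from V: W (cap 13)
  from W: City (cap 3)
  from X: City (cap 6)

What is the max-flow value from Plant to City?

8

Augment Plant→P→R→X→City: bottleneck 2, flow now 2.
Augment Plant→P→U→W→City: bottleneck 1, flow now 3.
Augment Plant→Q→U→W→City: bottleneck 1, flow now 4.
Augment Plant→Q→U→X→City: bottleneck 3, flow now 7.
Augment Plant→Q→V→W→City: bottleneck 1, flow now 8.
No augmenting path remains; maximum flow = 8.
In the residual graph, reachable from Plant: {Plant, P, Q, R, U, V, W}.
Min-cut edges: R→X (2), U→X (3), W→City (3); capacity 2 + 3 + 3 = 8.
This cut is saturated, so no flow can exceed 8.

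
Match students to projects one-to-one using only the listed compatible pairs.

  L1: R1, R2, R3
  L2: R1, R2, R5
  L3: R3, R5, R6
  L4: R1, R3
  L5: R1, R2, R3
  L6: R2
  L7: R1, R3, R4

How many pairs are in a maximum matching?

6

Unit-capacity flow: source→left, listed edges, right→sink; max matching = max flow.
Augmenting path L1→R1 (+1); matched 1.
Augmenting path L2→R2 (+1); matched 2.
Augmenting path L3→R3 (+1); matched 3.
Augmenting path L7→R4 (+1); matched 4.
Augmenting path L4→R3→L3→R5 (+1); matched 5.
Augmenting path L5→R2→L2→R5→L3→R6 (+1); matched 6.
No augmenting path remains; maximum matching = 6.
König certificate: {L2, L3, L7, R1, R2, R3} is a vertex cover of size 6 (every listed pair touches it), so no matching can be larger.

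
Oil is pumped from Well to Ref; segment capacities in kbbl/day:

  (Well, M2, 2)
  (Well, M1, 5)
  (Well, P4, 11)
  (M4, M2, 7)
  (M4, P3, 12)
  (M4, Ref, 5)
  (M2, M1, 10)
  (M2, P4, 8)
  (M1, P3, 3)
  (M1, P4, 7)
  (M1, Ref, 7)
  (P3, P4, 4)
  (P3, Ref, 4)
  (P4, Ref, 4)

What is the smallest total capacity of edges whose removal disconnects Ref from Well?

11

Augment Well→M1→Ref: bottleneck 5, flow now 5.
Augment Well→P4→Ref: bottleneck 4, flow now 9.
Augment Well→M2→M1→Ref: bottleneck 2, flow now 11.
No augmenting path remains; maximum flow = 11.
By max-flow min-cut, the minimum cut capacity equals the max flow.
In the residual graph, reachable from Well: {Well, P4}.
Min-cut edges: Well→M2 (2), Well→M1 (5), P4→Ref (4); capacity 2 + 5 + 4 = 11.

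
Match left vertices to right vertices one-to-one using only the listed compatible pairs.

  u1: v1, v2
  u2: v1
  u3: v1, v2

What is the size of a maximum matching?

2

Unit-capacity flow: source→left, listed edges, right→sink; max matching = max flow.
Augmenting path u1→v1 (+1); matched 1.
Augmenting path u3→v2 (+1); matched 2.
No augmenting path remains; maximum matching = 2.
König certificate: {v1, v2} is a vertex cover of size 2 (every listed pair touches it), so no matching can be larger.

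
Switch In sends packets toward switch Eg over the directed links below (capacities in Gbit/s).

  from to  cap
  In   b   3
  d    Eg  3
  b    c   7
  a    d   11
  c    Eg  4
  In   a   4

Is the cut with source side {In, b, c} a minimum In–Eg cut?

Given cut capacity: 4 + 4 = 8.
Augment In→a→d→Eg: bottleneck 3, flow now 3.
Augment In→b→c→Eg: bottleneck 3, flow now 6.
No augmenting path remains; maximum flow = 6.
In the residual graph, reachable from In: {In, a, d}.
Min-cut edges: In→b (3), d→Eg (3); capacity 3 + 3 = 6.
Cut capacity 8 exceeds the max flow 6, so it is not minimum.

No — its capacity is 8, but the minimum cut has capacity 6.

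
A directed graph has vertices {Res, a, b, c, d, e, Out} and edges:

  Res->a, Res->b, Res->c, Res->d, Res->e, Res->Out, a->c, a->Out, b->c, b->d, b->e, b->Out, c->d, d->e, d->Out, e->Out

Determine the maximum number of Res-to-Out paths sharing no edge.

Assign every edge capacity 1; by Menger, the answer equals the max flow.
Path Res→Out (+1); total 1.
Path Res→a→Out (+1); total 2.
Path Res→b→Out (+1); total 3.
Path Res→d→Out (+1); total 4.
Path Res→e→Out (+1); total 5.
No residual Res→Out path; max flow = 5.
Certifying cut of size 5: {Res→Out, Res→a, Res→b, d→Out, e→Out}.

5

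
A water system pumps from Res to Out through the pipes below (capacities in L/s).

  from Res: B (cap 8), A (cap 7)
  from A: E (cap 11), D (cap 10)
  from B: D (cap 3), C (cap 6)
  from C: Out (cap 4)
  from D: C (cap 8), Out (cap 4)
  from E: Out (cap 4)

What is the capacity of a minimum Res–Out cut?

Augment Res→A→D→Out: bottleneck 4, flow now 4.
Augment Res→A→E→Out: bottleneck 3, flow now 7.
Augment Res→B→C→Out: bottleneck 4, flow now 11.
Augment Res→B→D→A→E→Out: bottleneck 1, flow now 12. (uses reverse residual edge)
No augmenting path remains; maximum flow = 12.
By max-flow min-cut, the minimum cut capacity equals the max flow.
In the residual graph, reachable from Res: {Res, A, B, C, D, E}.
Min-cut edges: C→Out (4), D→Out (4), E→Out (4); capacity 4 + 4 + 4 = 12.

12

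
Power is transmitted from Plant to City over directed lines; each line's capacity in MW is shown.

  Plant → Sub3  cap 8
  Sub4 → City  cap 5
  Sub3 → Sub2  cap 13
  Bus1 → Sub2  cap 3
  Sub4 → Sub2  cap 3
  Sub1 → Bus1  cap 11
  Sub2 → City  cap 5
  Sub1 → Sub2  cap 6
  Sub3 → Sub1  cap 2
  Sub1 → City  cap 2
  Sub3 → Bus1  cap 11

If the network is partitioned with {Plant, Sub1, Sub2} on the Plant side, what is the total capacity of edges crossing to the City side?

Edges leaving {Plant, Sub1, Sub2}: Plant→Sub3 (8), Sub1→Bus1 (11), Sub1→City (2), Sub2→City (5).
Cut capacity = 8 + 11 + 2 + 5 = 26.

26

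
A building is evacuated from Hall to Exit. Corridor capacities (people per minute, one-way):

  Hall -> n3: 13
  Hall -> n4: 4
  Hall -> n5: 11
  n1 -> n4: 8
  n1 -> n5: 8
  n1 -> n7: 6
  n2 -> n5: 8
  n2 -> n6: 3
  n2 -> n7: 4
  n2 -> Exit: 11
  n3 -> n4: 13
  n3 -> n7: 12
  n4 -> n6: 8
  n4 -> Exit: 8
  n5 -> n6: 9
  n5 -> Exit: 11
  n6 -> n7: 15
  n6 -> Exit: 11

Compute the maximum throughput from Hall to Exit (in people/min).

Augment Hall→n4→Exit: bottleneck 4, flow now 4.
Augment Hall→n5→Exit: bottleneck 11, flow now 15.
Augment Hall→n3→n4→Exit: bottleneck 4, flow now 19.
Augment Hall→n3→n4→n6→Exit: bottleneck 8, flow now 27.
No augmenting path remains; maximum flow = 27.
In the residual graph, reachable from Hall: {Hall, n3, n4, n7}.
Min-cut edges: Hall→n5 (11), n4→n6 (8), n4→Exit (8); capacity 11 + 8 + 8 = 27.
This cut is saturated, so no flow can exceed 27.

27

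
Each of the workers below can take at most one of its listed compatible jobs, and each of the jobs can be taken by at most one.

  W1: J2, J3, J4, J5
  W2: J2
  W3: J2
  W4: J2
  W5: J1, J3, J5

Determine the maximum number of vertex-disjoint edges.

3

Unit-capacity flow: source→left, listed edges, right→sink; max matching = max flow.
Augmenting path W1→J2 (+1); matched 1.
Augmenting path W5→J1 (+1); matched 2.
Augmenting path W2→J2→W1→J3 (+1); matched 3.
No augmenting path remains; maximum matching = 3.
König certificate: {W1, W5, J2} is a vertex cover of size 3 (every listed pair touches it), so no matching can be larger.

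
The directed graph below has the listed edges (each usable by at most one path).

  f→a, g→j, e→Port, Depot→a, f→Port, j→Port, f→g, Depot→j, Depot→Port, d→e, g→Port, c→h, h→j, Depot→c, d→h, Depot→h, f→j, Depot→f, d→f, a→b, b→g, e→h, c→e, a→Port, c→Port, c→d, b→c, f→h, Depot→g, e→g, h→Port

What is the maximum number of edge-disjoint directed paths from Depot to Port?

7

Assign every edge capacity 1; by Menger, the answer equals the max flow.
Path Depot→Port (+1); total 1.
Path Depot→a→Port (+1); total 2.
Path Depot→c→Port (+1); total 3.
Path Depot→f→Port (+1); total 4.
Path Depot→g→Port (+1); total 5.
Path Depot→h→Port (+1); total 6.
Path Depot→j→Port (+1); total 7.
No residual Depot→Port path; max flow = 7.
Certifying cut of size 7: {Depot→Port, Depot→a, Depot→c, Depot→f, Depot→g, Depot→h, Depot→j}.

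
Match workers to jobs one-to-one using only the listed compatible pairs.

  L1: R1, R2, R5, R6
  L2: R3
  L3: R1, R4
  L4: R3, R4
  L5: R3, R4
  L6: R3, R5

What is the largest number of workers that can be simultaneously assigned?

5

Unit-capacity flow: source→left, listed edges, right→sink; max matching = max flow.
Augmenting path L1→R1 (+1); matched 1.
Augmenting path L2→R3 (+1); matched 2.
Augmenting path L3→R4 (+1); matched 3.
Augmenting path L6→R5 (+1); matched 4.
Augmenting path L4→R4→L3→R1→L1→R2 (+1); matched 5.
No augmenting path remains; maximum matching = 5.
König certificate: {L1, L3, L6, R3, R4} is a vertex cover of size 5 (every listed pair touches it), so no matching can be larger.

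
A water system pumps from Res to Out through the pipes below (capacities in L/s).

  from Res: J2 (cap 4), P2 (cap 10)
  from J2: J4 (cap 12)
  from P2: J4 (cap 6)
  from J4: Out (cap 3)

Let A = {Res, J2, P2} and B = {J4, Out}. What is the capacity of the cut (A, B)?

Edges leaving {Res, J2, P2}: J2→J4 (12), P2→J4 (6).
Cut capacity = 12 + 6 = 18.

18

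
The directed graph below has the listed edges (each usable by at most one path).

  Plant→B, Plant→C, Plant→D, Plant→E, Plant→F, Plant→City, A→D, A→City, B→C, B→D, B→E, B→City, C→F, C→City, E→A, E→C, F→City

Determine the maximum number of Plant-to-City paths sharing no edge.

Assign every edge capacity 1; by Menger, the answer equals the max flow.
Path Plant→City (+1); total 1.
Path Plant→B→City (+1); total 2.
Path Plant→C→City (+1); total 3.
Path Plant→F→City (+1); total 4.
Path Plant→E→A→City (+1); total 5.
No residual Plant→City path; max flow = 5.
Certifying cut of size 5: {Plant→B, Plant→C, Plant→City, Plant→E, Plant→F}.

5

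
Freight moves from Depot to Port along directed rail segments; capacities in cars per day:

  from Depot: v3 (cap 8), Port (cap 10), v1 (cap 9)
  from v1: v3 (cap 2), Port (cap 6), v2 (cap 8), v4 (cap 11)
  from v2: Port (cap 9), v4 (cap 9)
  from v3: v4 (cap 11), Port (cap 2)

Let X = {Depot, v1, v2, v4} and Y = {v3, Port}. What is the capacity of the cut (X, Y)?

Edges leaving {Depot, v1, v2, v4}: Depot→v3 (8), Depot→Port (10), v1→v3 (2), v1→Port (6), v2→Port (9).
Cut capacity = 8 + 10 + 2 + 6 + 9 = 35.

35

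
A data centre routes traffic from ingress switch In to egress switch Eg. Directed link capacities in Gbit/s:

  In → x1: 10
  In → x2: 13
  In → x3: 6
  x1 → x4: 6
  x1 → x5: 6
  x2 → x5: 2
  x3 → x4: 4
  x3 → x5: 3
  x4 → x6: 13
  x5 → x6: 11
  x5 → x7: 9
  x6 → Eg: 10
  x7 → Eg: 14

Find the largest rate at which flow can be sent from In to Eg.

Augment In→x1→x4→x6→Eg: bottleneck 6, flow now 6.
Augment In→x1→x5→x6→Eg: bottleneck 4, flow now 10.
Augment In→x2→x5→x7→Eg: bottleneck 2, flow now 12.
Augment In→x3→x5→x7→Eg: bottleneck 3, flow now 15.
Augment In→x3→x4→x1→x5→x7→Eg: bottleneck 2, flow now 17. (uses reverse residual edge)
Augment In→x3→x4→x6→x5→x7→Eg: bottleneck 1, flow now 18. (uses reverse residual edge)
No augmenting path remains; maximum flow = 18.
In the residual graph, reachable from In: {In, x2}.
Min-cut edges: In→x1 (10), In→x3 (6), x2→x5 (2); capacity 10 + 6 + 2 = 18.
This cut is saturated, so no flow can exceed 18.

18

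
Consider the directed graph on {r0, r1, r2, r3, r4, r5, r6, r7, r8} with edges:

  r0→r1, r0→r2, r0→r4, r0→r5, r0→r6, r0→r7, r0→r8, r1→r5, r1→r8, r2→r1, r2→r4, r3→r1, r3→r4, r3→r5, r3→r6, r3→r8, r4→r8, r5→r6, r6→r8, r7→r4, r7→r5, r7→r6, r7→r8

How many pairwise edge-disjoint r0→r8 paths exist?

Assign every edge capacity 1; by Menger, the answer equals the max flow.
Path r0→r8 (+1); total 1.
Path r0→r1→r8 (+1); total 2.
Path r0→r4→r8 (+1); total 3.
Path r0→r6→r8 (+1); total 4.
Path r0→r7→r8 (+1); total 5.
No residual r0→r8 path; max flow = 5.
Certifying cut of size 5: {r0→r7, r0→r8, r1→r8, r4→r8, r6→r8}.

5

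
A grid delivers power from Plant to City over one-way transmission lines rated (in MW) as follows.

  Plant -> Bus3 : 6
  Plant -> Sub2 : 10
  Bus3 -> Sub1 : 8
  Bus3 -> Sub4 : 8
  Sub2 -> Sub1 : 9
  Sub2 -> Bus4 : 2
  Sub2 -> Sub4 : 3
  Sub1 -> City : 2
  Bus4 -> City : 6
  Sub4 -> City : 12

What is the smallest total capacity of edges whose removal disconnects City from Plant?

Augment Plant→Bus3→Sub1→City: bottleneck 2, flow now 2.
Augment Plant→Bus3→Sub4→City: bottleneck 4, flow now 6.
Augment Plant→Sub2→Bus4→City: bottleneck 2, flow now 8.
Augment Plant→Sub2→Sub4→City: bottleneck 3, flow now 11.
Augment Plant→Sub2→Sub1→Bus3→Sub4→City: bottleneck 2, flow now 13. (uses reverse residual edge)
No augmenting path remains; maximum flow = 13.
By max-flow min-cut, the minimum cut capacity equals the max flow.
In the residual graph, reachable from Plant: {Plant, Sub2, Sub1}.
Min-cut edges: Plant→Bus3 (6), Sub2→Bus4 (2), Sub2→Sub4 (3), Sub1→City (2); capacity 6 + 2 + 3 + 2 = 13.

13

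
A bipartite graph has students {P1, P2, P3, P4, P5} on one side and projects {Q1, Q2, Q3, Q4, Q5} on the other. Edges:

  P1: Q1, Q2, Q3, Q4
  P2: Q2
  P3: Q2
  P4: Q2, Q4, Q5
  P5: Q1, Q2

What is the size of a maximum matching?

Unit-capacity flow: source→left, listed edges, right→sink; max matching = max flow.
Augmenting path P1→Q1 (+1); matched 1.
Augmenting path P2→Q2 (+1); matched 2.
Augmenting path P4→Q4 (+1); matched 3.
Augmenting path P5→Q1→P1→Q3 (+1); matched 4.
No augmenting path remains; maximum matching = 4.
König certificate: {P1, P4, P5, Q2} is a vertex cover of size 4 (every listed pair touches it), so no matching can be larger.

4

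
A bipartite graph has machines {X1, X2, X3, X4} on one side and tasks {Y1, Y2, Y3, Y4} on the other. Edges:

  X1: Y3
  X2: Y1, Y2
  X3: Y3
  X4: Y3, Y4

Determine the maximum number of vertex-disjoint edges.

Unit-capacity flow: source→left, listed edges, right→sink; max matching = max flow.
Augmenting path X1→Y3 (+1); matched 1.
Augmenting path X2→Y1 (+1); matched 2.
Augmenting path X4→Y4 (+1); matched 3.
No augmenting path remains; maximum matching = 3.
König certificate: {X2, X4, Y3} is a vertex cover of size 3 (every listed pair touches it), so no matching can be larger.

3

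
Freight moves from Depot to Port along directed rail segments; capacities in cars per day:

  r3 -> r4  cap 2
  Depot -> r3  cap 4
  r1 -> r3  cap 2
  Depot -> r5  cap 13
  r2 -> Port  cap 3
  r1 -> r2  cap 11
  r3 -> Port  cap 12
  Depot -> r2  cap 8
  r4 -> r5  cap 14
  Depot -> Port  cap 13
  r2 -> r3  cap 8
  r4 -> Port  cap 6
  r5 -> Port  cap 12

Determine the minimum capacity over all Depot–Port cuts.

37

Augment Depot→Port: bottleneck 13, flow now 13.
Augment Depot→r2→Port: bottleneck 3, flow now 16.
Augment Depot→r3→Port: bottleneck 4, flow now 20.
Augment Depot→r5→Port: bottleneck 12, flow now 32.
Augment Depot→r2→r3→Port: bottleneck 5, flow now 37.
No augmenting path remains; maximum flow = 37.
By max-flow min-cut, the minimum cut capacity equals the max flow.
In the residual graph, reachable from Depot: {Depot, r5}.
Min-cut edges: Depot→r2 (8), Depot→r3 (4), Depot→Port (13), r5→Port (12); capacity 8 + 4 + 13 + 12 = 37.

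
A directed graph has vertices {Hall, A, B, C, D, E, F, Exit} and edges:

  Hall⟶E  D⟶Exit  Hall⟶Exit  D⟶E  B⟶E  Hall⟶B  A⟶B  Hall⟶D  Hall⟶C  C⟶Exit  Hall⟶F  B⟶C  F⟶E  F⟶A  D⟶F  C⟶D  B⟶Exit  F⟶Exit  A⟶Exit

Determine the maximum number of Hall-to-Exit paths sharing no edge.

5

Assign every edge capacity 1; by Menger, the answer equals the max flow.
Path Hall→Exit (+1); total 1.
Path Hall→B→Exit (+1); total 2.
Path Hall→C→Exit (+1); total 3.
Path Hall→D→Exit (+1); total 4.
Path Hall→F→Exit (+1); total 5.
No residual Hall→Exit path; max flow = 5.
Certifying cut of size 5: {Hall→B, Hall→C, Hall→D, Hall→Exit, Hall→F}.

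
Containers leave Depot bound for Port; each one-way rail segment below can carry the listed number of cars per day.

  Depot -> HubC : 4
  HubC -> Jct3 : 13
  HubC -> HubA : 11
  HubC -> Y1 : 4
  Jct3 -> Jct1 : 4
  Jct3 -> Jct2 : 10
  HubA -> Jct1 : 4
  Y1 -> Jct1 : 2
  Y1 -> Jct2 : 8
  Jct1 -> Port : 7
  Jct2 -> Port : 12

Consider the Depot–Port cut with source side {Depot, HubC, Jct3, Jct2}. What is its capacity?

Edges leaving {Depot, HubC, Jct3, Jct2}: HubC→HubA (11), HubC→Y1 (4), Jct3→Jct1 (4), Jct2→Port (12).
Cut capacity = 11 + 4 + 4 + 12 = 31.

31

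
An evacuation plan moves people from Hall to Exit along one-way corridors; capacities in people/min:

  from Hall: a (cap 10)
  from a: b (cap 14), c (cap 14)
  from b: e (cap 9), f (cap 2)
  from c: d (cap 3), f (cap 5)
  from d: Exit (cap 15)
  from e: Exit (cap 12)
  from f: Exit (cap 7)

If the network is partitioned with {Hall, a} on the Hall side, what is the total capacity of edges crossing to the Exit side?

28

Edges leaving {Hall, a}: a→b (14), a→c (14).
Cut capacity = 14 + 14 = 28.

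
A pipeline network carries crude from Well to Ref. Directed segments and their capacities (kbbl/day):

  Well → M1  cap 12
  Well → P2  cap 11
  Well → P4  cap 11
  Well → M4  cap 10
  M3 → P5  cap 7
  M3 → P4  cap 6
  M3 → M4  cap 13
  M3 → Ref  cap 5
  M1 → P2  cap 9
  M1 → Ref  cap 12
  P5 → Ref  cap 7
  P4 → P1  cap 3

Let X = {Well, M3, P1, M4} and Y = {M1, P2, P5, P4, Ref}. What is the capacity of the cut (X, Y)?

Edges leaving {Well, M3, P1, M4}: Well→M1 (12), Well→P2 (11), Well→P4 (11), M3→P5 (7), M3→P4 (6), M3→Ref (5).
Cut capacity = 12 + 11 + 11 + 7 + 6 + 5 = 52.

52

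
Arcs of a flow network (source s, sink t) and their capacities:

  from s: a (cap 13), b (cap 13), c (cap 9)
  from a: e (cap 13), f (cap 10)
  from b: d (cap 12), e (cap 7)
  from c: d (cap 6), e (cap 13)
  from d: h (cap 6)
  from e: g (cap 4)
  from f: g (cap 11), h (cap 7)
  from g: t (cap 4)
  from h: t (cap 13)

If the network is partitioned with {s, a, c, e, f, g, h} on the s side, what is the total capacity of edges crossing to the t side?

36

Edges leaving {s, a, c, e, f, g, h}: s→b (13), c→d (6), g→t (4), h→t (13).
Cut capacity = 13 + 6 + 4 + 13 = 36.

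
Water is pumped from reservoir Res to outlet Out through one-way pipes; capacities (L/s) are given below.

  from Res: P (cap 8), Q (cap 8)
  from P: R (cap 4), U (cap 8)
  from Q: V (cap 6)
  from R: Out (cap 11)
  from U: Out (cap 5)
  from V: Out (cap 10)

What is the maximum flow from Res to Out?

14

Augment Res→P→R→Out: bottleneck 4, flow now 4.
Augment Res→P→U→Out: bottleneck 4, flow now 8.
Augment Res→Q→V→Out: bottleneck 6, flow now 14.
No augmenting path remains; maximum flow = 14.
In the residual graph, reachable from Res: {Res, Q}.
Min-cut edges: Res→P (8), Q→V (6); capacity 8 + 6 = 14.
This cut is saturated, so no flow can exceed 14.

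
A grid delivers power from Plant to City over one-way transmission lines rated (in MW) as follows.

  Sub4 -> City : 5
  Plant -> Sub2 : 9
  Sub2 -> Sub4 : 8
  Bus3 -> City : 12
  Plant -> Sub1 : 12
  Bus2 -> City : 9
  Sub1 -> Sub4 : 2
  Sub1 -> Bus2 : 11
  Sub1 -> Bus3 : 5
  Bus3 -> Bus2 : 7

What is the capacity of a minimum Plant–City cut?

17

Augment Plant→Sub2→Sub4→City: bottleneck 5, flow now 5.
Augment Plant→Sub1→Bus3→City: bottleneck 5, flow now 10.
Augment Plant→Sub1→Bus2→City: bottleneck 7, flow now 17.
No augmenting path remains; maximum flow = 17.
By max-flow min-cut, the minimum cut capacity equals the max flow.
In the residual graph, reachable from Plant: {Plant, Sub2, Sub4}.
Min-cut edges: Plant→Sub1 (12), Sub4→City (5); capacity 12 + 5 = 17.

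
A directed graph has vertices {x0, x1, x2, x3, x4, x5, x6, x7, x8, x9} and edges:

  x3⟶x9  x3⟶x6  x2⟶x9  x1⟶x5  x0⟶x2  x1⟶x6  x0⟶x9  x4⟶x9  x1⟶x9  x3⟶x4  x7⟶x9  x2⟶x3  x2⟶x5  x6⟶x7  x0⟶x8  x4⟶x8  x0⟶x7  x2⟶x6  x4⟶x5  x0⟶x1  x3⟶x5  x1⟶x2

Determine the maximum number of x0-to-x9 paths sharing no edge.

Assign every edge capacity 1; by Menger, the answer equals the max flow.
Path x0→x9 (+1); total 1.
Path x0→x1→x9 (+1); total 2.
Path x0→x2→x9 (+1); total 3.
Path x0→x7→x9 (+1); total 4.
No residual x0→x9 path; max flow = 4.
Certifying cut of size 4: {x0→x1, x0→x2, x0→x7, x0→x9}.

4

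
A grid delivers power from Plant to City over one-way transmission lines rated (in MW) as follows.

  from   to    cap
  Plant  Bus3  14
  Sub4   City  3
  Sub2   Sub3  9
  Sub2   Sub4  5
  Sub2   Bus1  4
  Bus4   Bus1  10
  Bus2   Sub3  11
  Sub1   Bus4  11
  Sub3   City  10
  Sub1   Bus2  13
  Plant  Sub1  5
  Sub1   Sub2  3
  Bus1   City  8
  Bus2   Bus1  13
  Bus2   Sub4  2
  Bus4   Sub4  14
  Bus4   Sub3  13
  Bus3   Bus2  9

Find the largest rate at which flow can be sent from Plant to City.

Augment Plant→Bus3→Bus2→Sub3→City: bottleneck 9, flow now 9.
Augment Plant→Sub1→Bus4→Sub3→City: bottleneck 1, flow now 10.
Augment Plant→Sub1→Bus4→Sub4→City: bottleneck 3, flow now 13.
Augment Plant→Sub1→Bus4→Bus1→City: bottleneck 1, flow now 14.
No augmenting path remains; maximum flow = 14.
In the residual graph, reachable from Plant: {Plant, Bus3}.
Min-cut edges: Plant→Sub1 (5), Bus3→Bus2 (9); capacity 5 + 9 = 14.
This cut is saturated, so no flow can exceed 14.

14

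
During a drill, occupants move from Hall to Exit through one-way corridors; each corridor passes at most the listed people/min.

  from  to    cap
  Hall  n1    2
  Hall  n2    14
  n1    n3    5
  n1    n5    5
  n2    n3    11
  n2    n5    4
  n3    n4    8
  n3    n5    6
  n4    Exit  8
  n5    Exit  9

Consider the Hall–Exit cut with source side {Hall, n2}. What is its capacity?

Edges leaving {Hall, n2}: Hall→n1 (2), n2→n3 (11), n2→n5 (4).
Cut capacity = 2 + 11 + 4 = 17.

17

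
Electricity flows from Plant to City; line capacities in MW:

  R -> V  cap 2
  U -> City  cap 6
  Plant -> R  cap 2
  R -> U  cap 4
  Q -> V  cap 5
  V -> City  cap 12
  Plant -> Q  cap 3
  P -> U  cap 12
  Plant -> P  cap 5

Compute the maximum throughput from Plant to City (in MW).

Augment Plant→P→U→City: bottleneck 5, flow now 5.
Augment Plant→Q→V→City: bottleneck 3, flow now 8.
Augment Plant→R→U→City: bottleneck 1, flow now 9.
Augment Plant→R→V→City: bottleneck 1, flow now 10.
No augmenting path remains; maximum flow = 10.
In the residual graph, reachable from Plant: {Plant}.
Min-cut edges: Plant→P (5), Plant→Q (3), Plant→R (2); capacity 5 + 3 + 2 = 10.
This cut is saturated, so no flow can exceed 10.

10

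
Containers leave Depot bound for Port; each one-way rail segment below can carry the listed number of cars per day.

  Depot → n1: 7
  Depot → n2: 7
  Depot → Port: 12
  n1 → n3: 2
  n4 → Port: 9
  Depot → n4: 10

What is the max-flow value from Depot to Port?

21

Augment Depot→Port: bottleneck 12, flow now 12.
Augment Depot→n4→Port: bottleneck 9, flow now 21.
No augmenting path remains; maximum flow = 21.
In the residual graph, reachable from Depot: {Depot, n1, n2, n3, n4}.
Min-cut edges: Depot→Port (12), n4→Port (9); capacity 12 + 9 = 21.
This cut is saturated, so no flow can exceed 21.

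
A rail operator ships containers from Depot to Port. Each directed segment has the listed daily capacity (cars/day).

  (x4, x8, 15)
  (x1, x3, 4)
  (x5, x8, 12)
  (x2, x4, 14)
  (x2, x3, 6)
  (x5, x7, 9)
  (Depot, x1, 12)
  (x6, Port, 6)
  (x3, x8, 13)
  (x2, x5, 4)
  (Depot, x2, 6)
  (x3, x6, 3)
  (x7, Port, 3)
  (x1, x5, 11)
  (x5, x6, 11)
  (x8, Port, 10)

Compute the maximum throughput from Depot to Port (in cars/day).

18

Augment Depot→x1→x3→x6→Port: bottleneck 3, flow now 3.
Augment Depot→x1→x3→x8→Port: bottleneck 1, flow now 4.
Augment Depot→x1→x5→x6→Port: bottleneck 3, flow now 7.
Augment Depot→x1→x5→x7→Port: bottleneck 3, flow now 10.
Augment Depot→x1→x5→x8→Port: bottleneck 2, flow now 12.
Augment Depot→x2→x3→x8→Port: bottleneck 6, flow now 18.
No augmenting path remains; maximum flow = 18.
In the residual graph, reachable from Depot: {Depot}.
Min-cut edges: Depot→x1 (12), Depot→x2 (6); capacity 12 + 6 = 18.
This cut is saturated, so no flow can exceed 18.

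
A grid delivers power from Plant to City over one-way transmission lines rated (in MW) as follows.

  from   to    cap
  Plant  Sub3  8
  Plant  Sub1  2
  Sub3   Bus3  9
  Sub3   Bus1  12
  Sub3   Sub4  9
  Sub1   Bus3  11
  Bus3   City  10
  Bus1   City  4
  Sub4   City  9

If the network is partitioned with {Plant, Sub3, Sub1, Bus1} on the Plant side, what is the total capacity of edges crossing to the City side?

33

Edges leaving {Plant, Sub3, Sub1, Bus1}: Sub3→Bus3 (9), Sub3→Sub4 (9), Sub1→Bus3 (11), Bus1→City (4).
Cut capacity = 9 + 9 + 11 + 4 = 33.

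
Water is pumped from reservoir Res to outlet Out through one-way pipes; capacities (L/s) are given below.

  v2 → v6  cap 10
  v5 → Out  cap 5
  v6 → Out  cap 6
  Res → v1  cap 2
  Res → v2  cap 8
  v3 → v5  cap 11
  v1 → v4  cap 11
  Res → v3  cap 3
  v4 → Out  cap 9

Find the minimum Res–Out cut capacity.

11

Augment Res→v1→v4→Out: bottleneck 2, flow now 2.
Augment Res→v2→v6→Out: bottleneck 6, flow now 8.
Augment Res→v3→v5→Out: bottleneck 3, flow now 11.
No augmenting path remains; maximum flow = 11.
By max-flow min-cut, the minimum cut capacity equals the max flow.
In the residual graph, reachable from Res: {Res, v2, v6}.
Min-cut edges: Res→v1 (2), Res→v3 (3), v6→Out (6); capacity 2 + 3 + 6 = 11.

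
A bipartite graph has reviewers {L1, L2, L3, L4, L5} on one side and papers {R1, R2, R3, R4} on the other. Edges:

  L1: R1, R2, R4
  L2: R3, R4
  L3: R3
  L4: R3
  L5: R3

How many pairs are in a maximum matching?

Unit-capacity flow: source→left, listed edges, right→sink; max matching = max flow.
Augmenting path L1→R1 (+1); matched 1.
Augmenting path L2→R3 (+1); matched 2.
Augmenting path L3→R3→L2→R4 (+1); matched 3.
No augmenting path remains; maximum matching = 3.
König certificate: {L1, L2, R3} is a vertex cover of size 3 (every listed pair touches it), so no matching can be larger.

3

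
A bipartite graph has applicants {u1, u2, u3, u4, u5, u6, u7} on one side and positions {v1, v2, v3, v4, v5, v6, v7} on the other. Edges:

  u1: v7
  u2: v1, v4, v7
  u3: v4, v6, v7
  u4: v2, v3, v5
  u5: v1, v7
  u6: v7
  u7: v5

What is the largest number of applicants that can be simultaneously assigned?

6

Unit-capacity flow: source→left, listed edges, right→sink; max matching = max flow.
Augmenting path u1→v7 (+1); matched 1.
Augmenting path u2→v1 (+1); matched 2.
Augmenting path u3→v4 (+1); matched 3.
Augmenting path u4→v2 (+1); matched 4.
Augmenting path u7→v5 (+1); matched 5.
Augmenting path u5→v1→u2→v4→u3→v6 (+1); matched 6.
No augmenting path remains; maximum matching = 6.
König certificate: {u2, u3, u4, u5, u7, v7} is a vertex cover of size 6 (every listed pair touches it), so no matching can be larger.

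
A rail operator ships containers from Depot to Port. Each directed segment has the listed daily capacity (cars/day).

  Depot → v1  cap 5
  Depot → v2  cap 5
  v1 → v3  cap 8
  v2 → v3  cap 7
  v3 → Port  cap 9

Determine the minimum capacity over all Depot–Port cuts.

Augment Depot→v1→v3→Port: bottleneck 5, flow now 5.
Augment Depot→v2→v3→Port: bottleneck 4, flow now 9.
No augmenting path remains; maximum flow = 9.
By max-flow min-cut, the minimum cut capacity equals the max flow.
In the residual graph, reachable from Depot: {Depot, v1, v2, v3}.
Min-cut edges: v3→Port (9); capacity 9 = 9.

9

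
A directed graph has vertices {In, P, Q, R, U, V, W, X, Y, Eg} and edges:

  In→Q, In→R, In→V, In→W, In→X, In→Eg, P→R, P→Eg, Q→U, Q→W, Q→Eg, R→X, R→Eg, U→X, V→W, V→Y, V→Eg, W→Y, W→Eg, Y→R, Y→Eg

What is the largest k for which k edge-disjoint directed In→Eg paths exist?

Assign every edge capacity 1; by Menger, the answer equals the max flow.
Path In→Eg (+1); total 1.
Path In→Q→Eg (+1); total 2.
Path In→R→Eg (+1); total 3.
Path In→V→Eg (+1); total 4.
Path In→W→Eg (+1); total 5.
No residual In→Eg path; max flow = 5.
Certifying cut of size 5: {In→Eg, In→Q, In→R, In→V, In→W}.

5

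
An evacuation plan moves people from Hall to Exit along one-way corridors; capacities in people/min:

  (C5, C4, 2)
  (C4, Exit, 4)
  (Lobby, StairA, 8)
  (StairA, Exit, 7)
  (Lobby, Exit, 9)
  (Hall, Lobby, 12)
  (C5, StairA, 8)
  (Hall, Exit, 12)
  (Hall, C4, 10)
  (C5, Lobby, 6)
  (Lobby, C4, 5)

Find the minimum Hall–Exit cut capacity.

Augment Hall→Exit: bottleneck 12, flow now 12.
Augment Hall→Lobby→Exit: bottleneck 9, flow now 21.
Augment Hall→C4→Exit: bottleneck 4, flow now 25.
Augment Hall→Lobby→StairA→Exit: bottleneck 3, flow now 28.
No augmenting path remains; maximum flow = 28.
By max-flow min-cut, the minimum cut capacity equals the max flow.
In the residual graph, reachable from Hall: {Hall, C4}.
Min-cut edges: Hall→Lobby (12), Hall→Exit (12), C4→Exit (4); capacity 12 + 12 + 4 = 28.

28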